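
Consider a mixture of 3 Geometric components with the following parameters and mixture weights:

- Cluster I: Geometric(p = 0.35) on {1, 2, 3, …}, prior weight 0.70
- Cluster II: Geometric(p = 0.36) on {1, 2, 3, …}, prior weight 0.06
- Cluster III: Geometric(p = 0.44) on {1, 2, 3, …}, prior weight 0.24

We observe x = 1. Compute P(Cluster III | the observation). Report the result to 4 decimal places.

0.2837

Apply Bayes' rule: the posterior for each component is proportional to its prior times its likelihood at x.
Geometric probabilities:
  p_I = 0.35·(1−0.35)^0 = 0.35·1 = 0.35
  p_II = 0.36·(1−0.36)^0 = 0.36·1 = 0.36
  p_III = 0.44·(1−0.44)^0 = 0.44·1 = 0.44
Weight by the priors:
  P(Z=I)·p_I = 0.70 × 0.35 = 0.245
  P(Z=II)·p_II = 0.06 × 0.36 = 0.0216
  P(Z=III)·p_III = 0.24 × 0.44 = 0.1056
Denominator: 0.245 + 0.0216 + 0.1056 = 0.3722
Responsibility of Cluster III: 0.1056 / 0.3722 ≈ 0.2837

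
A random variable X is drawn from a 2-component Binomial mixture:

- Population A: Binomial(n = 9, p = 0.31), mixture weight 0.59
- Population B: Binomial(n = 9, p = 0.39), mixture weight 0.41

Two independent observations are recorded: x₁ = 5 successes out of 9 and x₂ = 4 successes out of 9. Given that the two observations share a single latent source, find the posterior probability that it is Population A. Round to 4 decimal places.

By Bayes' theorem, P(k | x) = w_k f_k(x) / Σ_j w_j f_j(x).
Since both observations come from the same component, the likelihood for component k is f_k(x₁)·f_k(x₂).
  f_A = [C(9,5)·0.31^5·0.69^4 = 126·0.00286292·0.226671 = 0.0817665] × [0.181996] = 0.0148812
  f_B = [C(9,5)·0.39^5·0.61^4 = 126·0.00902242·0.138458 = 0.157403] × [0.246194] = 0.0387517
Multiply by the mixture weights:
  w_A·f_A = 0.59 × 0.0148812 = 0.00877991
  w_B·f_B = 0.41 × 0.0387517 = 0.0158882
Sum: 0.00877991 + 0.0158882 = 0.0246681
So the posterior for Population A is 0.00877991 / 0.0246681 ≈ 0.3559.

0.3559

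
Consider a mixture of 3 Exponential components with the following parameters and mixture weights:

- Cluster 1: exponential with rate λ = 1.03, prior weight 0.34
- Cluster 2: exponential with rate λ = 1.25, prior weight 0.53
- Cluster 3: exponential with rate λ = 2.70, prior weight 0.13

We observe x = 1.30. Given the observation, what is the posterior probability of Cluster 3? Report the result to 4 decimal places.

P(component k | x) = w_k·f_k(x) / marginal(x), where marginal(x) = Σ_j w_j·f_j(x).
Exponential densities:
  f_1 = 0.269971
  f_2 = 0.24614
  f_3 = 0.0807217
Prior × likelihood for each component:
  w_1·f_1 = 0.34 × 0.269971 = 0.0917901
  w_2·f_2 = 0.53 × 0.24614 = 0.130454
  w_3·f_3 = 0.13 × 0.0807217 = 0.0104938
Marginal: 0.0917901 + 0.130454 + 0.0104938 = 0.232738
P(Cluster 3 | data) = 0.0104938 / 0.232738 ≈ 0.0451

0.0451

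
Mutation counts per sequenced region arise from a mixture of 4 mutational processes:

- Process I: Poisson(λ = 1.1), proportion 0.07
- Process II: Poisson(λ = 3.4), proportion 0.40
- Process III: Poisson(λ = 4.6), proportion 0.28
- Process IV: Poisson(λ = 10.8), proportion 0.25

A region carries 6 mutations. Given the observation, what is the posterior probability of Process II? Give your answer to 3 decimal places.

Posterior ∝ prior × likelihood, so P(k | x) ∝ π_k f_k(x); normalise over all components.
Poisson probabilities:
  f_I = e^(−1.1)·1.1^6/6! = 0.00081903
  f_II = e^(−3.4)·3.4^6/6! = 0.0716044
  f_III = e^(−4.6)·4.6^6/6! = 0.13227
  f_IV = e^(−10.8)·10.8^6/6! = 0.0449603
Prior × likelihood for each component:
  π_I·f_I = 0.07 × 0.00081903 = 5.73321e-05
  π_II·f_II = 0.40 × 0.0716044 = 0.0286418
  π_III·f_III = 0.28 × 0.13227 = 0.0370355
  π_IV·f_IV = 0.25 × 0.0449603 = 0.0112401
Sum: 5.73321e-05 + 0.0286418 + 0.0370355 + 0.0112401 = 0.0769747
So the posterior for Process II is 0.0286418 / 0.0769747 ≈ 0.372.

0.372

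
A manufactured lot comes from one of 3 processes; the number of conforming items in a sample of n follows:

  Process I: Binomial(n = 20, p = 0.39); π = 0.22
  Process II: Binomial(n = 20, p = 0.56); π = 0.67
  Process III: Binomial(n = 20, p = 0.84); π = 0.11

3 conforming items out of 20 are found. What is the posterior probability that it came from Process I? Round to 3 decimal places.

Posterior ∝ prior × likelihood, so P(k | x) ∝ π_k f_k(x); normalise over all components.
Evaluate each component's likelihood at the observed value:
  L_I = 0.0151602
  L_II = 0.000173846
  L_III = 1.99426e-11
Prior × likelihood for each component:
  π_I·L_I = 0.22 × 0.0151602 = 0.00333525
  π_II·L_II = 0.67 × 0.000173846 = 0.000116477
  π_III·L_III = 0.11 × 1.99426e-11 = 2.19369e-12
Normaliser: 0.00333525 + 0.000116477 + 2.19369e-12 = 0.00345173
P(Process I | data) = 0.00333525 / 0.00345173 ≈ 0.966

0.966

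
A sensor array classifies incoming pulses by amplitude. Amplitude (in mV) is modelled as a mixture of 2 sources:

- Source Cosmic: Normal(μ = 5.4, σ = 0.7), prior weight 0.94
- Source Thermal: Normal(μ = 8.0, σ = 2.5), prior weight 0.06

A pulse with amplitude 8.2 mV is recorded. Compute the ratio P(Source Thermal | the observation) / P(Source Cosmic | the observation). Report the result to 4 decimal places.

Since P(k|x) ∝ P(Z=k) f_k(x), the posterior odds are P(Z=i) f_i(x) / (P(Z=j) f_j(x)).
Component likelihoods at x = 8.2 mV:
  L_Cosmic = (1/(0.7·√(2π)))·exp(−(8.2−5.4)²/(2·0.7²)) = 0.569918·exp(-8.00000) = 0.000191186
  L_Thermal = (1/(2.5·√(2π)))·exp(−(8.2−8.0)²/(2·2.5²)) = 0.159577·exp(-0.00320) = 0.159067
Odds = (0.06/0.94) × (0.159067/0.000191186) = 0.0638298 × 832.002 ≈ 53.1065

53.1065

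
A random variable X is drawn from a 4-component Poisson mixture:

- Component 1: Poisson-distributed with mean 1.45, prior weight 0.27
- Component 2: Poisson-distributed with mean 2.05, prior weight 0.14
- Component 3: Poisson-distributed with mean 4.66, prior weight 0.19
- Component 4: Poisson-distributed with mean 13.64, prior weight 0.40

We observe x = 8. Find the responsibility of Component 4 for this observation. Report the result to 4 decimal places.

Apply Bayes' rule: the posterior for each component is proportional to its prior times its likelihood at x.
Evaluate each component's likelihood at the observed value:
  p_1 = 0.000113683
  p_2 = 0.000995879
  p_3 = 0.0522101
  p_4 = 0.0354175
Weight by the priors:
  P(Z=1)·p_1 = 0.27 × 0.000113683 = 3.06945e-05
  P(Z=2)·p_2 = 0.14 × 0.000995879 = 0.000139423
  P(Z=3)·p_3 = 0.19 × 0.0522101 = 0.00991992
  P(Z=4)·p_4 = 0.40 × 0.0354175 = 0.014167
Evidence: 3.06945e-05 + 0.000139423 + 0.00991992 + 0.014167 = 0.024257
P(Component 4 | 8) = 0.014167 / 0.024257 ≈ 0.5840

0.5840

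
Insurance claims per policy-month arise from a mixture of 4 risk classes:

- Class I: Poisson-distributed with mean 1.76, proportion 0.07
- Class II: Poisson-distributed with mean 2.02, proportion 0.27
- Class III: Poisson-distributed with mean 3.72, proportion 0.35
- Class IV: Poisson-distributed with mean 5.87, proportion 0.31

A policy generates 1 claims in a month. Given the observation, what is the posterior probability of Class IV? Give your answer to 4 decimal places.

The responsibility of component k is w_k f_k(x) divided by Σ_j w_j f_j(x).
Evaluate each component's likelihood at the observed value:
  p_I = e^(−1.76)·1.76^1/1! = 0.302799
  p_II = e^(−2.02)·2.02^1/1! = 0.267964
  p_III = e^(−3.72)·3.72^1/1! = 0.0901504
  p_IV = e^(−5.87)·5.87^1/1! = 0.0165703
Multiply by the mixture weights:
  w_I·p_I = 0.07 × 0.302799 = 0.0211959
  w_II·p_II = 0.27 × 0.267964 = 0.0723503
  w_III·p_III = 0.35 × 0.0901504 = 0.0315526
  w_IV·p_IV = 0.31 × 0.0165703 = 0.00513678
Marginal: 0.0211959 + 0.0723503 + 0.0315526 + 0.00513678 = 0.130236
P(Class IV | 1 claims) ≈ 0.0394

0.0394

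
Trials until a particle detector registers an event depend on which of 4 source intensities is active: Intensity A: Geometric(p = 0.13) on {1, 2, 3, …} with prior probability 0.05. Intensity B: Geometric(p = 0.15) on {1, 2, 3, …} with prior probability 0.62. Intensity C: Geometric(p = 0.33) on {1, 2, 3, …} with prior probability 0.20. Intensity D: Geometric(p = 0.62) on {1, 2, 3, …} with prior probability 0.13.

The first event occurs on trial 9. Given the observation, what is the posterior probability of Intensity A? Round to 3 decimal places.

0.071

Posterior ∝ prior × likelihood, so P(k | x) ∝ π_k f_k(x); normalise over all components.
Component likelihoods at x = 9:
  p_A = 0.0426675
  p_B = 0.0408736
  p_C = 0.0134002
  p_D = 0.000269563
Prior × likelihood for each component:
  π_A·p_A = 0.05 × 0.0426675 = 0.00213338
  π_B·p_B = 0.62 × 0.0408736 = 0.0253416
  π_C·p_C = 0.20 × 0.0134002 = 0.00268005
  π_D·p_D = 0.13 × 0.000269563 = 3.50432e-05
Denominator: 0.00213338 + 0.0253416 + 0.00268005 + 3.50432e-05 = 0.0301901
So the posterior for Intensity A is 0.00213338 / 0.0301901 ≈ 0.071.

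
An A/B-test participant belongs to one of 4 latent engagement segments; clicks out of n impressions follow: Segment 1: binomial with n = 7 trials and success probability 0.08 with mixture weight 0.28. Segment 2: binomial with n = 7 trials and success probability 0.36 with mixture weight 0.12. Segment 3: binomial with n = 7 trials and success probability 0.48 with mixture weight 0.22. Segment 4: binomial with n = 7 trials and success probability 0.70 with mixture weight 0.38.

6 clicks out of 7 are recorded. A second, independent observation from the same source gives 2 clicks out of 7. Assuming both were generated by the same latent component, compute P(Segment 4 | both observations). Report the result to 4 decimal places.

0.5227

By Bayes' theorem, P(k | x) = P(Z=k) f_k(x) / Σ_j P(Z=j) f_j(x).
Since both observations come from the same component, the likelihood for component k is f_k(x₁)·f_k(x₂).
  f_1 = [C(7,6)·0.08^6·0.92^1 = 7·2.62144e-07·0.92 = 1.68821e-06] × [0.0885806] = 1.49542e-07
  f_2 = [C(7,6)·0.36^6·0.64^1 = 7·0.00217678·0.64 = 0.00975198] × [0.29223] = 0.00284982
  f_3 = [C(7,6)·0.48^6·0.52^1 = 7·0.0122306·0.52 = 0.0445193] × [0.183958] = 0.00818969
  f_4 = [C(7,6)·0.70^6·0.30^1 = 7·0.117649·0.3 = 0.247063] × [0.0250047] = 0.00617773
Multiply by the mixture weights:
  P(Z=1)·f_1 = 0.28 × 1.49542e-07 = 4.18719e-08
  P(Z=2)·f_2 = 0.12 × 0.00284982 = 0.000341978
  P(Z=3)·f_3 = 0.22 × 0.00818969 = 0.00180173
  P(Z=4)·f_4 = 0.38 × 0.00617773 = 0.00234754
Sum: 4.18719e-08 + 0.000341978 + 0.00180173 + 0.00234754 = 0.00449129
P(Segment 4 | x₁, x₂) = 0.00234754 / 0.00449129 ≈ 0.5227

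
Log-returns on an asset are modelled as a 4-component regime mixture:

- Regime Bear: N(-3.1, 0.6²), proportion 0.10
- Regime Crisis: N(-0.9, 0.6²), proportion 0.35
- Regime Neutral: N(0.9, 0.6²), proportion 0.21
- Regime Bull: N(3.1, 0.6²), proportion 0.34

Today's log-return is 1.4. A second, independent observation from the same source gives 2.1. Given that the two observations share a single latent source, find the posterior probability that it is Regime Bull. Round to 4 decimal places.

0.0708

P(component k | x) = π_k·f_k(x) / marginal(x), where marginal(x) = Σ_j π_j·f_j(x).
Since both observations come from the same component, the likelihood for component k is f_k(x₁)·f_k(x₂).
  L_Bear = [(1/(0.6·√(2π)))·exp(−(1.4−-3.1)²/(2·0.6²)) = 0.664904·exp(-28.12500) = 4.0572e-13] × [3.25528e-17] = 1.32073e-29
  L_Crisis = [(1/(0.6·√(2π)))·exp(−(1.4−-0.9)²/(2·0.6²)) = 0.664904·exp(-7.34722) = 0.000428451] × [2.47787e-06] = 1.06164e-09
  L_Neutral = [(1/(0.6·√(2π)))·exp(−(1.4−0.9)²/(2·0.6²)) = 0.664904·exp(-0.34722) = 0.469853] × [0.0899849] = 0.0422797
  L_Bull = [(1/(0.6·√(2π)))·exp(−(1.4−3.1)²/(2·0.6²)) = 0.664904·exp(-4.01389) = 0.0120102] × [0.165795] = 0.00199123
Unnormalised posteriors:
  π_Bear·L_Bear = 0.10 × 1.32073e-29 = 1.32073e-30
  π_Crisis·L_Crisis = 0.35 × 1.06164e-09 = 3.71575e-10
  π_Neutral·L_Neutral = 0.21 × 0.0422797 = 0.00887874
  π_Bull·L_Bull = 0.34 × 0.00199123 = 0.000677018
Sum: 1.32073e-30 + 3.71575e-10 + 0.00887874 + 0.000677018 = 0.00955576
P(Regime Bull | data) = 0.000677018 / 0.00955576 ≈ 0.0708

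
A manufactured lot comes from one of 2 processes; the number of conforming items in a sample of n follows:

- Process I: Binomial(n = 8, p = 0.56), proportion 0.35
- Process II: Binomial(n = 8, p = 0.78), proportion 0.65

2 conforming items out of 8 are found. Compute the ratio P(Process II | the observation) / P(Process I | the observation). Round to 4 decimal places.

0.0563

The posterior odds equal the prior odds times the likelihood ratio: (π_i/π_j)·(f_i(x)/f_j(x)).
Evaluate each component's likelihood at the observed value:
  L_I = 0.0637162
  L_II = 0.00193145
Posterior odds = (π_II·L_II) / (π_I·L_I) = (0.65·0.00193145) / (0.35·0.0637162) = 0.00125544 / 0.0223007 ≈ 0.0563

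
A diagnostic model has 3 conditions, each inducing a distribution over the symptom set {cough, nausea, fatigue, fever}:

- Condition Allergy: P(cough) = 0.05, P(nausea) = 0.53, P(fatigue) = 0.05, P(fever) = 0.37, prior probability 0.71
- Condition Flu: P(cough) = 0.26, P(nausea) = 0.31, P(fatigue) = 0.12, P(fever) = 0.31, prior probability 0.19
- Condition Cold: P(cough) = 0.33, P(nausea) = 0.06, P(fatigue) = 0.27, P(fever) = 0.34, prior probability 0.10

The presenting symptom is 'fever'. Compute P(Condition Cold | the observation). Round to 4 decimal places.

0.0956

Posterior ∝ prior × likelihood, so P(k | x) ∝ π_k f_k(x); normalise over all components.
Categorical probabilities:
  L_Allergy = P(fever | comp) = 0.37
  L_Flu = P(fever | comp) = 0.31
  L_Cold = P(fever | comp) = 0.34
Prior × likelihood for each component:
  π_Allergy·L_Allergy = 0.71 × 0.37 = 0.2627
  π_Flu·L_Flu = 0.19 × 0.31 = 0.0589
  π_Cold·L_Cold = 0.10 × 0.34 = 0.034
Sum: 0.2627 + 0.0589 + 0.034 = 0.3556
So the posterior for Condition Cold is 0.034 / 0.3556 ≈ 0.0956.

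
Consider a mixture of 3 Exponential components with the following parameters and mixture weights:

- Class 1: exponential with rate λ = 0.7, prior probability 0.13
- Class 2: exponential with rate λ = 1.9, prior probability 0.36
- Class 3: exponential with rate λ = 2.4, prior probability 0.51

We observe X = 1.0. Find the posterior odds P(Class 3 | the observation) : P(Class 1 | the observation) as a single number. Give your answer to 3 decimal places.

2.457

Since P(k|x) ∝ π_k f_k(x), the posterior odds are π_i f_i(x) / (π_j f_j(x)).
Component likelihoods at x = 1.0:
  L_1 = 0.34761
  L_2 = 0.28418
  L_3 = 0.217723
Posterior odds = (π_3·L_3) / (π_1·L_1) = (0.51·0.217723) / (0.13·0.34761) = 0.111039 / 0.0451893 ≈ 2.457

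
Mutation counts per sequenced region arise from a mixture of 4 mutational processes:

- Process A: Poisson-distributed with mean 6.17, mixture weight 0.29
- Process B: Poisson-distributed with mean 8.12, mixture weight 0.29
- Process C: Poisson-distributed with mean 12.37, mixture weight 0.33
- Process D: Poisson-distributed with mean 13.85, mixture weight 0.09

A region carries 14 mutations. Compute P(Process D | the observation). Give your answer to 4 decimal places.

0.2017

By Bayes' theorem, P(k | x) = w_k f_k(x) / Σ_j w_j f_j(x).
Component likelihoods at x = 14 mutations:
  p_A = e^(−6.17)·6.17^14/14! = 0.00277963
  p_B = e^(−8.12)·8.12^14/14! = 0.0184886
  p_C = e^(−12.37)·12.37^14/14! = 0.0956191
  p_D = e^(−13.85)·13.85^14/14! = 0.105903
Weight by the priors:
  w_A·p_A = 0.29 × 0.00277963 = 0.000806093
  w_B·p_B = 0.29 × 0.0184886 = 0.0053617
  w_C·p_C = 0.33 × 0.0956191 = 0.0315543
  w_D·p_D = 0.09 × 0.105903 = 0.00953131
Denominator: 0.000806093 + 0.0053617 + 0.0315543 + 0.00953131 = 0.0472534
Responsibility of Process D: 0.00953131 / 0.0472534 ≈ 0.2017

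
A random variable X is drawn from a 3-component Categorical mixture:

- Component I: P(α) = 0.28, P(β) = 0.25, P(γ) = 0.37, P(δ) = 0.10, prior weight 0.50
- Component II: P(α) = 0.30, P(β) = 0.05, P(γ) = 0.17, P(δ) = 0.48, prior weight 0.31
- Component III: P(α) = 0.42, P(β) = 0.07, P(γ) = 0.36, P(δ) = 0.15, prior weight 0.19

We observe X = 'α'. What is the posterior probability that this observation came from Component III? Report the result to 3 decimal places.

0.255

Posterior ∝ prior × likelihood, so P(k | x) ∝ π_k f_k(x); normalise over all components.
Evaluate each component's likelihood at the observed value:
  p_I = P(α | comp) = 0.28
  p_II = P(α | comp) = 0.30
  p_III = P(α | comp) = 0.42
Unnormalised posteriors:
  π_I·p_I = 0.50 × 0.28 = 0.14
  π_II·p_II = 0.31 × 0.3 = 0.093
  π_III·p_III = 0.19 × 0.42 = 0.0798
Marginal: 0.14 + 0.093 + 0.0798 = 0.3128
So the posterior for Component III is 0.0798 / 0.3128 ≈ 0.255.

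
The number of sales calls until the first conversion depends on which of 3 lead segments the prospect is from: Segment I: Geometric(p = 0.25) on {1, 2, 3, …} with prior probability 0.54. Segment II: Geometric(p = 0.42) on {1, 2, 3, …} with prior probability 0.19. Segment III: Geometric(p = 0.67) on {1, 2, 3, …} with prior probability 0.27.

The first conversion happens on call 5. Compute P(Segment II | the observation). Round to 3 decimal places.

0.168

Posterior ∝ prior × likelihood, so P(k | x) ∝ π_k f_k(x); normalise over all components.
Component likelihoods at x = 5:
  L_I = 0.25·(1−0.25)^4 = 0.25·0.316406 = 0.0791016
  L_II = 0.42·(1−0.42)^4 = 0.42·0.113165 = 0.0475293
  L_III = 0.67·(1−0.67)^4 = 0.67·0.0118592 = 0.00794567
Prior × likelihood for each component:
  π_I·L_I = 0.54 × 0.0791016 = 0.0427148
  π_II·L_II = 0.19 × 0.0475293 = 0.00903056
  π_III·L_III = 0.27 × 0.00794567 = 0.00214533
Evidence: 0.0427148 + 0.00903056 + 0.00214533 = 0.0538907
Responsibility of Segment II: 0.00903056 / 0.0538907 ≈ 0.168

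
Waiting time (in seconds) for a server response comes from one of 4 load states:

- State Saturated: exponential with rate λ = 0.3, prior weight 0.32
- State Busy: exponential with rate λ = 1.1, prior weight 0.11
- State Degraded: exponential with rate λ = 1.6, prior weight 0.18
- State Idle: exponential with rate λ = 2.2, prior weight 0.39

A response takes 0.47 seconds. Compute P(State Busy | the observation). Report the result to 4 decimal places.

P(component k | x) = P(Z=k)·f_k(x) / marginal(x), where marginal(x) = Σ_j P(Z=j)·f_j(x).
Evaluate each component's likelihood at the observed value:
  f_Saturated = 0.3·e^(−0.3·0.47) = 0.3·e^(−0.1410) = 0.260547
  f_Busy = 1.1·e^(−1.1·0.47) = 1.1·e^(−0.5170) = 0.655937
  f_Degraded = 1.6·e^(−1.6·0.47) = 1.6·e^(−0.7520) = 0.754276
  f_Idle = 2.2·e^(−2.2·0.47) = 2.2·e^(−1.0340) = 0.78228
Unnormalised posteriors:
  P(Z=Saturated)·f_Saturated = 0.32 × 0.260547 = 0.083375
  P(Z=Busy)·f_Busy = 0.11 × 0.655937 = 0.0721531
  P(Z=Degraded)·f_Degraded = 0.18 × 0.754276 = 0.13577
  P(Z=Idle)·f_Idle = 0.39 × 0.78228 = 0.305089
Marginal: 0.083375 + 0.0721531 + 0.13577 + 0.305089 = 0.596387
So the posterior for State Busy is 0.0721531 / 0.596387 ≈ 0.1210.

0.1210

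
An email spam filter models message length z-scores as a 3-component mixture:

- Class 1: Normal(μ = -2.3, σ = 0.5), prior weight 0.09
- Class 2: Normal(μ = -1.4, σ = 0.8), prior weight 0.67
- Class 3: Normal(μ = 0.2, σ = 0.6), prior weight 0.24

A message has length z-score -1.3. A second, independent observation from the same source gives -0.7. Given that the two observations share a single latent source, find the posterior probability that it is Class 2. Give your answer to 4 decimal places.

Apply Bayes' rule: the posterior for each component is proportional to its prior times its likelihood at x.
Since both observations come from the same component, the likelihood for component k is f_k(x₁)·f_k(x₂).
  f_1 = [0.107982] × [0.00476818] = 0.000514877
  f_2 = [0.494797] × [0.340069] = 0.168265
  f_3 = [0.0292138] × [0.215863] = 0.00630618
Prior × likelihood for each component:
  w_1·f_1 = 0.09 × 0.000514877 = 4.63389e-05
  w_2·f_2 = 0.67 × 0.168265 = 0.112738
  w_3·f_3 = 0.24 × 0.00630618 = 0.00151348
Evidence: 4.63389e-05 + 0.112738 + 0.00151348 = 0.114297
P(Class 2 | x) ≈ 0.9864

0.9864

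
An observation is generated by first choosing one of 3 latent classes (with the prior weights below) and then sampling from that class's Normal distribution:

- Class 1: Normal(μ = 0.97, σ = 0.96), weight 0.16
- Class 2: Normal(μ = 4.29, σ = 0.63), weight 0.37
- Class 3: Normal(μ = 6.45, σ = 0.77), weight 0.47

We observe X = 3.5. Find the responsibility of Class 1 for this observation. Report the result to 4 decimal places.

0.0189

The responsibility of component k is π_k f_k(x) divided by Σ_j π_j f_j(x).
Evaluate each component's likelihood at the observed value:
  p_1 = (1/(0.96·√(2π)))·exp(−(3.5−0.97)²/(2·0.96²)) = 0.415565·exp(-3.47271) = 0.0128961
  p_2 = (1/(0.63·√(2π)))·exp(−(3.5−4.29)²/(2·0.63²)) = 0.633242·exp(-0.78622) = 0.288482
  p_3 = (1/(0.77·√(2π)))·exp(−(3.5−6.45)²/(2·0.77²)) = 0.518107·exp(-7.33893) = 0.000336638
Unnormalised posteriors:
  π_1·p_1 = 0.16 × 0.0128961 = 0.00206338
  π_2·p_2 = 0.37 × 0.288482 = 0.106738
  π_3·p_3 = 0.47 × 0.000336638 = 0.00015822
Marginal: 0.00206338 + 0.106738 + 0.00015822 = 0.10896
Responsibility of Class 1: 0.00206338 / 0.10896 ≈ 0.0189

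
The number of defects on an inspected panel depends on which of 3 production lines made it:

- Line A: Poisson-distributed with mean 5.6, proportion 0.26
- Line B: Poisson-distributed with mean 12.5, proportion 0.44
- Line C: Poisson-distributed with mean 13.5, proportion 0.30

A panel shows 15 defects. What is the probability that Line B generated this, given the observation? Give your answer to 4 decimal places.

0.5558

By Bayes' theorem, P(k | x) = π_k f_k(x) / Σ_j π_j f_j(x).
Poisson probabilities:
  f_A = e^(−5.6)·5.6^15/15! = 0.000472358
  f_B = e^(−12.5)·12.5^15/15! = 0.0809971
  f_C = e^(−13.5)·13.5^15/15! = 0.0945217
Unnormalised posteriors:
  π_A·f_A = 0.26 × 0.000472358 = 0.000122813
  π_B·f_B = 0.44 × 0.0809971 = 0.0356387
  π_C·f_C = 0.30 × 0.0945217 = 0.0283565
Marginal: 0.000122813 + 0.0356387 + 0.0283565 = 0.064118
P(Line B | data) ≈ 0.5558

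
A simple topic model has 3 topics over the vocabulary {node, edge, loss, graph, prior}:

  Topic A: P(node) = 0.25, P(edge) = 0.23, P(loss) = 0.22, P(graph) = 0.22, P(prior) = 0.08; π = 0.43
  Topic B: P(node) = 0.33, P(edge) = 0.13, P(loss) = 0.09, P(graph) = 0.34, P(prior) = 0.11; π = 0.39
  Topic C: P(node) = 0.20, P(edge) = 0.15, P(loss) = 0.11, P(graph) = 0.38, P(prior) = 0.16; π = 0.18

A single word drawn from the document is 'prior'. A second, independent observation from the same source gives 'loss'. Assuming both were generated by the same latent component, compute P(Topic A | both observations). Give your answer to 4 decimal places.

By Bayes' theorem, P(k | x) = π_k f_k(x) / Σ_j π_j f_j(x).
Since both observations come from the same component, the likelihood for component k is f_k(x₁)·f_k(x₂).
  p_A = [P(prior | comp) = 0.08] × [0.22] = 0.0176
  p_B = [P(prior | comp) = 0.11] × [0.09] = 0.0099
  p_C = [P(prior | comp) = 0.16] × [0.11] = 0.0176
Prior × likelihood for each component:
  π_A·p_A = 0.43 × 0.0176 = 0.007568
  π_B·p_B = 0.39 × 0.0099 = 0.003861
  π_C·p_C = 0.18 × 0.0176 = 0.003168
Normaliser: 0.007568 + 0.003861 + 0.003168 = 0.014597
P(Topic A | x₁, x₂) ≈ 0.5185

0.5185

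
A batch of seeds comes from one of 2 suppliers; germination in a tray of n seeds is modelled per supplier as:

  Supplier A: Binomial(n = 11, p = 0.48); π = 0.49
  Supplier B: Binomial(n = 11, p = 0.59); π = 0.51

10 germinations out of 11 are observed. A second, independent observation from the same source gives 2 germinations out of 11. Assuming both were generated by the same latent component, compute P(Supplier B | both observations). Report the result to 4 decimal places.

Apply Bayes' rule: the posterior for each component is proportional to its prior times its likelihood at x.
Since both observations come from the same component, the likelihood for component k is f_k(x₁)·f_k(x₂).
  f_A = [C(11,10)·0.48^10·0.52^1 = 11·0.000649251·0.52 = 0.00371371] × [0.035227] = 0.000130823
  f_B = [C(11,10)·0.59^10·0.41^1 = 11·0.00511117·0.41 = 0.0230514] × [0.00626789] = 0.000144483
Multiply by the mixture weights:
  π_A·f_A = 0.49 × 0.000130823 = 6.41032e-05
  π_B·f_B = 0.51 × 0.000144483 = 7.36866e-05
Denominator: 6.41032e-05 + 7.36866e-05 = 0.00013779
P(Supplier B | x₁, x₂) ≈ 0.5348

0.5348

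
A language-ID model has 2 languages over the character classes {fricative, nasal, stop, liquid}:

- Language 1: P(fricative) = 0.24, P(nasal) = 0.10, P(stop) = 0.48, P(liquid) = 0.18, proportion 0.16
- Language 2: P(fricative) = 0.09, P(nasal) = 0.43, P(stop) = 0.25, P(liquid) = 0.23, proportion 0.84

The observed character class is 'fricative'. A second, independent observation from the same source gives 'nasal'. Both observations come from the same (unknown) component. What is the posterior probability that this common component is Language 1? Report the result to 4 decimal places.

The responsibility of component k is π_k f_k(x) divided by Σ_j π_j f_j(x).
Since both observations come from the same component, the likelihood for component k is f_k(x₁)·f_k(x₂).
  p_1 = [0.24] × [0.1] = 0.024
  p_2 = [0.09] × [0.43] = 0.0387
Multiply by the mixture weights:
  π_1·p_1 = 0.16 × 0.024 = 0.00384
  π_2·p_2 = 0.84 × 0.0387 = 0.032508
Normaliser: 0.00384 + 0.032508 = 0.036348
So the posterior for Language 1 is 0.00384 / 0.036348 ≈ 0.1056.

0.1056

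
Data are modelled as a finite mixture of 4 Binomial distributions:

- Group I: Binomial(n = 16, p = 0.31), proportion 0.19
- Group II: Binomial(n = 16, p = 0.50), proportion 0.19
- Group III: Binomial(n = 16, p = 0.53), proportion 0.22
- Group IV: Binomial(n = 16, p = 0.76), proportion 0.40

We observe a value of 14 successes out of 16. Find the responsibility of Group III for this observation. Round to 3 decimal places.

0.013

Apply Bayes' rule: the posterior for each component is proportional to its prior times its likelihood at x.
Binomial probabilities:
  p_I = C(16,14)·0.31^14·0.69^2 = 120·7.56944e-08·0.4761 = 4.32457e-06
  p_II = C(16,14)·0.50^14·0.50^2 = 120·6.10352e-05·0.25 = 0.00183105
  p_III = C(16,14)·0.53^14·0.47^2 = 120·0.000137995·0.2209 = 0.00365796
  p_IV = C(16,14)·0.76^14·0.24^2 = 120·0.0214482·0.0576 = 0.14825
Multiply by the mixture weights:
  P(Z=I)·p_I = 0.19 × 4.32457e-06 = 8.21669e-07
  P(Z=II)·p_II = 0.19 × 0.00183105 = 0.0003479
  P(Z=III)·p_III = 0.22 × 0.00365796 = 0.000804752
  P(Z=IV)·p_IV = 0.40 × 0.14825 = 0.0592999
Evidence: 8.21669e-07 + 0.0003479 + 0.000804752 + 0.0592999 = 0.0604534
P(Group III | the observation) ≈ 0.013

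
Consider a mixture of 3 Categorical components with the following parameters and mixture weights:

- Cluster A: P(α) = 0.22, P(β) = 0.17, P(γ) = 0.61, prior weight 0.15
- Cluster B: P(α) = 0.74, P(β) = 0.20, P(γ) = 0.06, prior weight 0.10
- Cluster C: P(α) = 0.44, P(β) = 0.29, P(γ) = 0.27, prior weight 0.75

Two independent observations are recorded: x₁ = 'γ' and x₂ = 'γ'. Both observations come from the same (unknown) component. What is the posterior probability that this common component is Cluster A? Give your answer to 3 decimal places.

Posterior ∝ prior × likelihood, so P(k | x) ∝ w_k f_k(x); normalise over all components.
Since both observations come from the same component, the likelihood for component k is f_k(x₁)·f_k(x₂).
  f_A = [P(γ | comp) = 0.61] × [0.61] = 0.3721
  f_B = [P(γ | comp) = 0.06] × [0.06] = 0.0036
  f_C = [P(γ | comp) = 0.27] × [0.27] = 0.0729
Prior × likelihood for each component:
  w_A·f_A = 0.15 × 0.3721 = 0.055815
  w_B·f_B = 0.10 × 0.0036 = 0.00036
  w_C·f_C = 0.75 × 0.0729 = 0.054675
Normaliser: 0.055815 + 0.00036 + 0.054675 = 0.11085
So the posterior for Cluster A is 0.055815 / 0.11085 ≈ 0.504.

0.504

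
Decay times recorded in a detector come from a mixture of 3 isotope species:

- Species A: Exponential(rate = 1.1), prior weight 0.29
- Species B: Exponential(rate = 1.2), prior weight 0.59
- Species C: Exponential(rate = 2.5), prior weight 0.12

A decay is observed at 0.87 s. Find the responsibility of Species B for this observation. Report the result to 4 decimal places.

0.6142

By Bayes' theorem, P(k | x) = w_k f_k(x) / Σ_j w_j f_j(x).
Component likelihoods at x = 0.87 s:
  p_A = 0.422448
  p_B = 0.422452
  p_C = 0.28402
Weight by the priors:
  w_A·p_A = 0.29 × 0.422448 = 0.12251
  w_B·p_B = 0.59 × 0.422452 = 0.249247
  w_C·p_C = 0.12 × 0.28402 = 0.0340824
Marginal: 0.12251 + 0.249247 + 0.0340824 = 0.405839
P(Species B | x) ≈ 0.6142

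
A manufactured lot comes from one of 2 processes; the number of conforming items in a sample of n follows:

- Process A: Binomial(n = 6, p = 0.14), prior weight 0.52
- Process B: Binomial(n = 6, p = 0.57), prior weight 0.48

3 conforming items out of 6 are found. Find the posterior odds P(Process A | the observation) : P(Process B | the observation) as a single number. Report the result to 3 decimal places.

The posterior odds equal the prior odds times the likelihood ratio: (P(Z=i)/P(Z=j))·(f_i(x)/f_j(x)).
Evaluate each component's likelihood at the observed value:
  L_A = C(6,3)·0.14^3·0.86^3 = 20·0.002744·0.636056 = 0.0349068
  L_B = C(6,3)·0.57^3·0.43^3 = 20·0.185193·0.079507 = 0.294483
0.0181515 / 0.141352 ≈ 0.128

0.128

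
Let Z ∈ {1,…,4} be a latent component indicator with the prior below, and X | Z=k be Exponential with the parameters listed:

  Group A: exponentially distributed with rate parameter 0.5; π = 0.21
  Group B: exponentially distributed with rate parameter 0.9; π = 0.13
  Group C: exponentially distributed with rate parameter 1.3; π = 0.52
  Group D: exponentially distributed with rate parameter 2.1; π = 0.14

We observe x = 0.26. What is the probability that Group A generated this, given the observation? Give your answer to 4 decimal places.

0.1101

By Bayes' theorem, P(k | x) = P(Z=k) f_k(x) / Σ_j P(Z=j) f_j(x).
Evaluate each component's likelihood at the observed value:
  f_A = 0.5·e^(−0.5·0.26) = 0.5·e^(−0.1300) = 0.439048
  f_B = 0.9·e^(−0.9·0.26) = 0.9·e^(−0.2340) = 0.712226
  f_C = 1.3·e^(−1.3·0.26) = 1.3·e^(−0.3380) = 0.927154
  f_D = 2.1·e^(−2.1·0.26) = 2.1·e^(−0.5460) = 1.21645
Unnormalised posteriors:
  P(Z=A)·f_A = 0.21 × 0.439048 = 0.0922
  P(Z=B)·f_B = 0.13 × 0.712226 = 0.0925893
  P(Z=C)·f_C = 0.52 × 0.927154 = 0.48212
  P(Z=D)·f_D = 0.14 × 1.21645 = 0.170303
Normaliser: 0.0922 + 0.0925893 + 0.48212 + 0.170303 = 0.837212
So the posterior for Group A is 0.0922 / 0.837212 ≈ 0.1101.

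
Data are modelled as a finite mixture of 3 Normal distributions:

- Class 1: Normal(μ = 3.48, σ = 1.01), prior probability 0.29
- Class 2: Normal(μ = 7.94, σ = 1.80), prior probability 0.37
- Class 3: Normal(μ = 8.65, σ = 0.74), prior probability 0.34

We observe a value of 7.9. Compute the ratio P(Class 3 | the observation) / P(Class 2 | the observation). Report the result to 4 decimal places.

1.3377

Since P(k|x) ∝ π_k f_k(x), the posterior odds are π_i f_i(x) / (π_j f_j(x)).
Evaluate each component's likelihood at the observed value:
  f_1 = 2.74096e-05
  f_2 = 0.22158
  f_3 = 0.322569
Posterior odds = (π_3·f_3) / (π_2·f_2) = (0.34·0.322569) / (0.37·0.22158) = 0.109673 / 0.0819846 ≈ 1.3377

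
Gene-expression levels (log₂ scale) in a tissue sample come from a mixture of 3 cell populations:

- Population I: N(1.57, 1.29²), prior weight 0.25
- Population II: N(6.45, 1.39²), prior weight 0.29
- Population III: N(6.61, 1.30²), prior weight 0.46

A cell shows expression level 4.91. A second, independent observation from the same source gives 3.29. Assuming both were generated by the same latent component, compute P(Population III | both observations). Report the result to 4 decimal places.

Apply Bayes' rule: the posterior for each component is proportional to its prior times its likelihood at x.
Since both observations come from the same component, the likelihood for component k is f_k(x₁)·f_k(x₂).
  L_I = [0.0108301] × [0.12714] = 0.00137694
  L_II = [0.155365] × [0.0216581] = 0.00336492
  L_III = [0.130506] × [0.011768] = 0.00153581
Multiply by the mixture weights:
  P(Z=I)·L_I = 0.25 × 0.00137694 = 0.000344235
  P(Z=II)·L_II = 0.29 × 0.00336492 = 0.000975826
  P(Z=III)·L_III = 0.46 × 0.00153581 = 0.000706471
Sum: 0.000344235 + 0.000975826 + 0.000706471 = 0.00202653
P(Population III | x₁, x₂) ≈ 0.3486

0.3486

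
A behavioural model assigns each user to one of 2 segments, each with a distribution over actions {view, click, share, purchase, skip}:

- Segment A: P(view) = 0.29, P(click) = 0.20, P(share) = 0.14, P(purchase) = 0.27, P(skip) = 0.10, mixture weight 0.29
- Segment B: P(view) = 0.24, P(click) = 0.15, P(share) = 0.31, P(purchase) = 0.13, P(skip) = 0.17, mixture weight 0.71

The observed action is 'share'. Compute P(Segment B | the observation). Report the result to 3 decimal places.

0.844

By Bayes' theorem, P(k | x) = w_k f_k(x) / Σ_j w_j f_j(x).
Categorical probabilities:
  p_A = P(share | comp) = 0.14
  p_B = P(share | comp) = 0.31
Multiply by the mixture weights:
  w_A·p_A = 0.29 × 0.14 = 0.0406
  w_B·p_B = 0.71 × 0.31 = 0.2201
Normaliser: 0.0406 + 0.2201 = 0.2607
Responsibility of Segment B: 0.2201 / 0.2607 ≈ 0.844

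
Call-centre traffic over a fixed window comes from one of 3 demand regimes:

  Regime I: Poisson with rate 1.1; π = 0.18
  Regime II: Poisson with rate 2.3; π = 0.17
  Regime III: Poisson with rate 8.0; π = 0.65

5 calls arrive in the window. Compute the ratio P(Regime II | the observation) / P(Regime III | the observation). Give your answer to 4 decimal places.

Posterior odds = (π_i f_i(x)) / (π_j f_j(x)); the normalising sum cancels.
Component likelihoods at x = 5 calls:
  L_I = e^(−1.1)·1.1^5/5! = 0.00446744
  L_II = e^(−2.3)·2.3^5/5! = 0.053775
  L_III = e^(−8.0)·8.0^5/5! = 0.0916037
Odds = (0.17/0.65) × (0.053775/0.0916037) = 0.261538 × 0.58704 ≈ 0.1535

0.1535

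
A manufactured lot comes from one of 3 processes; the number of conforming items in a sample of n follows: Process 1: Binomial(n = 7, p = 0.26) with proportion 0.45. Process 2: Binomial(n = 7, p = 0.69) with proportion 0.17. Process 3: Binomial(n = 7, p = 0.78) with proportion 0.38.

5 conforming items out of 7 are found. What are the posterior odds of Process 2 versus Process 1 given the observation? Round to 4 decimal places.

8.7272

Since P(k|x) ∝ P(Z=k) f_k(x), the posterior odds are P(Z=i) f_i(x) / (P(Z=j) f_j(x)).
Evaluate each component's likelihood at the observed value:
  p_1 = C(7,5)·0.26^5·0.74^2 = 21·0.00118814·0.5476 = 0.0136631
  p_2 = C(7,5)·0.69^5·0.31^2 = 21·0.156403·0.0961 = 0.315637
  p_3 = C(7,5)·0.78^5·0.22^2 = 21·0.288717·0.0484 = 0.293452
Odds = (0.17/0.45) × (0.315637/0.0136631) = 0.377778 × 23.1014 ≈ 8.7272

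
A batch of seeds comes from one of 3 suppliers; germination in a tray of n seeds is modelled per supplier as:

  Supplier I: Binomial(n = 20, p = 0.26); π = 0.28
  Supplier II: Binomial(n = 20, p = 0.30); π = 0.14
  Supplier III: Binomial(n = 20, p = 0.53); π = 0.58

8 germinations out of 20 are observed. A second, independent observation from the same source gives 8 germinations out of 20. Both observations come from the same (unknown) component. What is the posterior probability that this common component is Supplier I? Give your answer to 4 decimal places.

P(component k | x) = w_k·f_k(x) / marginal(x), where marginal(x) = Σ_j w_j·f_j(x).
Since both observations come from the same component, the likelihood for component k is f_k(x₁)·f_k(x₂).
  L_I = [0.0709307] × [0.0709307] = 0.00503117
  L_II = [0.114397] × [0.114397] = 0.0130866
  L_III = [0.0911273] × [0.0911273] = 0.00830418
Multiply by the mixture weights:
  w_I·L_I = 0.28 × 0.00503117 = 0.00140873
  w_II·L_II = 0.14 × 0.0130866 = 0.00183213
  w_III·L_III = 0.58 × 0.00830418 = 0.00481642
Marginal: 0.00140873 + 0.00183213 + 0.00481642 = 0.00805728
P(Supplier I | x₁,x₂) ≈ 0.1748

0.1748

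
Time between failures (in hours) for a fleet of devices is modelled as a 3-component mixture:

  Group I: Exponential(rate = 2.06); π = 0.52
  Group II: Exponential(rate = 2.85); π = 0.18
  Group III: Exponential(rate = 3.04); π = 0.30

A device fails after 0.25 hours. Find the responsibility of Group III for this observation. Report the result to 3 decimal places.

P(component k | x) = π_k·f_k(x) / marginal(x), where marginal(x) = Σ_j π_j·f_j(x).
Exponential densities:
  f_I = 1.23085
  f_II = 1.39769
  f_III = 1.42171
Prior × likelihood for each component:
  π_I·f_I = 0.52 × 1.23085 = 0.640043
  π_II·f_II = 0.18 × 1.39769 = 0.251584
  π_III·f_III = 0.30 × 1.42171 = 0.426512
Normaliser: 0.640043 + 0.251584 + 0.426512 = 1.31814
Responsibility of Group III: 0.426512 / 1.31814 ≈ 0.324

0.324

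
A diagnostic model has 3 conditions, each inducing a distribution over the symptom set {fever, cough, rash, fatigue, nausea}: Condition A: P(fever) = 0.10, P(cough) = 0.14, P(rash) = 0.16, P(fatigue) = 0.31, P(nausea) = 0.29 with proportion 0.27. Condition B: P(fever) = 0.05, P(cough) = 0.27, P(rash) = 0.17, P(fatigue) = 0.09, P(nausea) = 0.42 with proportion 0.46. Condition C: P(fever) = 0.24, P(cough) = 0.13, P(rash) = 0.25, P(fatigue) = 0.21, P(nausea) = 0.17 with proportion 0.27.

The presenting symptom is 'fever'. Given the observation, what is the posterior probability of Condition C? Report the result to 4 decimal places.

0.5645

By Bayes' theorem, P(k | x) = π_k f_k(x) / Σ_j π_j f_j(x).
Evaluate each component's likelihood at the observed value:
  L_A = P(fever | comp) = 0.10
  L_B = P(fever | comp) = 0.05
  L_C = P(fever | comp) = 0.24
Prior × likelihood for each component:
  π_A·L_A = 0.27 × 0.1 = 0.027
  π_B·L_B = 0.46 × 0.05 = 0.023
  π_C·L_C = 0.27 × 0.24 = 0.0648
Normaliser: 0.027 + 0.023 + 0.0648 = 0.1148
P(Condition C | x) ≈ 0.5645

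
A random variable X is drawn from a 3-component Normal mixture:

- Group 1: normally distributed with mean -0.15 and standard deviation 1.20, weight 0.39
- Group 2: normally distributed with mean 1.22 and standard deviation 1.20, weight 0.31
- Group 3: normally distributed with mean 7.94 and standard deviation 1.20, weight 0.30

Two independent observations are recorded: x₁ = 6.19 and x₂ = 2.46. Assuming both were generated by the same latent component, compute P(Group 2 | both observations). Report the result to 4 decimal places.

By Bayes' theorem, P(k | x) = π_k f_k(x) / Σ_j π_j f_j(x).
Since both observations come from the same component, the likelihood for component k is f_k(x₁)·f_k(x₂).
  p_1 = [2.88646e-07] × [0.0312239] = 9.01264e-09
  p_2 = [6.26491e-05] × [0.194923] = 1.22118e-05
  p_3 = [0.114793] × [9.84564e-06] = 1.13021e-06
Unnormalised posteriors:
  π_1·p_1 = 0.39 × 9.01264e-09 = 3.51493e-09
  π_2·p_2 = 0.31 × 1.22118e-05 = 3.78565e-06
  π_3·p_3 = 0.30 × 1.13021e-06 = 3.39062e-07
Evidence: 3.51493e-09 + 3.78565e-06 + 3.39062e-07 = 4.12822e-06
P(Group 2 | data) ≈ 0.9170

0.9170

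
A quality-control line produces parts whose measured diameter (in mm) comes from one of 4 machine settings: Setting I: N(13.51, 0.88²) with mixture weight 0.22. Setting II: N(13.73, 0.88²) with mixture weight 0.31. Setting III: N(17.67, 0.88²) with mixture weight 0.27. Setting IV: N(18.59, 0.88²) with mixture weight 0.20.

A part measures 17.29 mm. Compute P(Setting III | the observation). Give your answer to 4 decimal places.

The responsibility of component k is π_k f_k(x) divided by Σ_j π_j f_j(x).
Evaluate each component's likelihood at the observed value:
  f_I = (1/(0.88·√(2π)))·exp(−(17.29−13.51)²/(2·0.88²)) = 0.453344·exp(-9.22546) = 4.46538e-05
  f_II = (1/(0.88·√(2π)))·exp(−(17.29−13.73)²/(2·0.88²)) = 0.453344·exp(-8.18285) = 0.000126666
  f_III = (1/(0.88·√(2π)))·exp(−(17.29−17.67)²/(2·0.88²)) = 0.453344·exp(-0.09323) = 0.412987
  f_IV = (1/(0.88·√(2π)))·exp(−(17.29−18.59)²/(2·0.88²)) = 0.453344·exp(-1.09117) = 0.152244
Multiply by the mixture weights:
  π_I·f_I = 0.22 × 4.46538e-05 = 9.82385e-06
  π_II·f_II = 0.31 × 0.000126666 = 3.92665e-05
  π_III·f_III = 0.27 × 0.412987 = 0.111507
  π_IV·f_IV = 0.20 × 0.152244 = 0.0304487
Normaliser: 9.82385e-06 + 3.92665e-05 + 0.111507 + 0.0304487 = 0.142004
P(Setting III | the observation) ≈ 0.7852

0.7852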